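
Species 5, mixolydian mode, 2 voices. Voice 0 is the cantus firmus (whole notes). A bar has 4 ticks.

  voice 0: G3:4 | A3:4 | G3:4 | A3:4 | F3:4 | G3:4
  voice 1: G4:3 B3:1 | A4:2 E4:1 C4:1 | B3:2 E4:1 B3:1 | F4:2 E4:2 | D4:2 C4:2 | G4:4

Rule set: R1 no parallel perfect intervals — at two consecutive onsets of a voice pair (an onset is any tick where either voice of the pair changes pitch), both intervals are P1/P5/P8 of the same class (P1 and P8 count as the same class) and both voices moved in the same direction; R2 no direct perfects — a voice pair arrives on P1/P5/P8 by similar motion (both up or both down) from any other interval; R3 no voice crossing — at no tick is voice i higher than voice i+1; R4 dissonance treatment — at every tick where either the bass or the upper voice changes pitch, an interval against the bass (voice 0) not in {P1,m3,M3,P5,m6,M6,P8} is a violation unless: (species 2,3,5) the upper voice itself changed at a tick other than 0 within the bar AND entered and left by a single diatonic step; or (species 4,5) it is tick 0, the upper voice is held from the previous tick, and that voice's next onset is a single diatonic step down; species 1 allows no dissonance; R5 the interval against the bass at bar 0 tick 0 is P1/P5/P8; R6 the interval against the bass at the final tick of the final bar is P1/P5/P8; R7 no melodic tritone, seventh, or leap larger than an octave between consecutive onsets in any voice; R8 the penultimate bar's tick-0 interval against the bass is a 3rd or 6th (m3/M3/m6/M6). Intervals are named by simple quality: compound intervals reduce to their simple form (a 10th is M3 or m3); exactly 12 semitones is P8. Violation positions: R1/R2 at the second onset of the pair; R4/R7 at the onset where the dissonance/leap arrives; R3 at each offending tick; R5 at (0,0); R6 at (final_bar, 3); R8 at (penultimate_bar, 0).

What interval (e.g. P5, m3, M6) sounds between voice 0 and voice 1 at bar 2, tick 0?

voice 0=G3 voice 1=B3 -> M3

M3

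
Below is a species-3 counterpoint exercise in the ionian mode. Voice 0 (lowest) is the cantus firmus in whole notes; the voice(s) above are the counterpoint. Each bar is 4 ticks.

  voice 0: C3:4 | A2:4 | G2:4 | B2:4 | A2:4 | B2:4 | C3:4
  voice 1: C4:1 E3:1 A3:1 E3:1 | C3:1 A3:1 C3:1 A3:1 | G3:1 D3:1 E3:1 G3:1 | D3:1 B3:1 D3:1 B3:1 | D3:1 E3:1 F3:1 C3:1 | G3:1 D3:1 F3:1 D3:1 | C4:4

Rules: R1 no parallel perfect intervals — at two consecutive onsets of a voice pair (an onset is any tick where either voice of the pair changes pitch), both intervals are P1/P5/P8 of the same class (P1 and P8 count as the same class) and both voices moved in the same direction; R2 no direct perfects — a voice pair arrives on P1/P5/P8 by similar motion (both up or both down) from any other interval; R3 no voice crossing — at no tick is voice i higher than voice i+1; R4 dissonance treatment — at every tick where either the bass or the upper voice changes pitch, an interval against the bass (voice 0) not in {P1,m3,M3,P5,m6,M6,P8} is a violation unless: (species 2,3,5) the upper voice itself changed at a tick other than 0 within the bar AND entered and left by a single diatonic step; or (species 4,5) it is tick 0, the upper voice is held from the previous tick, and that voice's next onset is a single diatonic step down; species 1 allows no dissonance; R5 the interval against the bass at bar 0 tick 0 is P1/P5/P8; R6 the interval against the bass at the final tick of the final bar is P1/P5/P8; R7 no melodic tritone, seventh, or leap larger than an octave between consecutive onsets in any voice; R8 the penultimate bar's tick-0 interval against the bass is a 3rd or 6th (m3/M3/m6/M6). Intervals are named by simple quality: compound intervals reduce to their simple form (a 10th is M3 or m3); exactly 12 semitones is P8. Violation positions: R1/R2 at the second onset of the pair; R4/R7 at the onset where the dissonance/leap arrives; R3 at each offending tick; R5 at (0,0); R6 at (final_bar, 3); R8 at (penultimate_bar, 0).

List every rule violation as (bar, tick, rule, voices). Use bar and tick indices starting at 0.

(2, 0, R1, (0, 1))
(4, 0, R4, (0, 1))
(5, 2, R4, (0, 1))
(6, 0, R2, (0, 1))
(6, 0, R7, (1,))

bar 0: v0=C3 v1=C4 downbeat P8
bar 1: v0=A2 v1=C3 downbeat m3
bar 2: v0=G2 v1=G3 downbeat P8
bar 3: v0=B2 v1=D3 downbeat m3
bar 4: v0=A2 v1=D3 downbeat P4
bar 5: v0=B2 v1=G3 downbeat m6
bar 6: v0=C3 v1=C4 downbeat P8
  -> R1 @ bar 2 tick 0 v(0, 1): A2/A3 P8 -> G2/G3 P8 similar
  -> R4 @ bar 4 tick 0 v(0, 1): A2/D3 P4 untreated
  -> R4 @ bar 5 tick 2 v(0, 1): B2/F3 TT untreated
  -> R2 @ bar 6 tick 0 v(0, 1): B2/D3 m3 -> C3/C4 P8 similar
  -> R7 @ bar 6 tick 0 v(1,): D3->C4 leap 10st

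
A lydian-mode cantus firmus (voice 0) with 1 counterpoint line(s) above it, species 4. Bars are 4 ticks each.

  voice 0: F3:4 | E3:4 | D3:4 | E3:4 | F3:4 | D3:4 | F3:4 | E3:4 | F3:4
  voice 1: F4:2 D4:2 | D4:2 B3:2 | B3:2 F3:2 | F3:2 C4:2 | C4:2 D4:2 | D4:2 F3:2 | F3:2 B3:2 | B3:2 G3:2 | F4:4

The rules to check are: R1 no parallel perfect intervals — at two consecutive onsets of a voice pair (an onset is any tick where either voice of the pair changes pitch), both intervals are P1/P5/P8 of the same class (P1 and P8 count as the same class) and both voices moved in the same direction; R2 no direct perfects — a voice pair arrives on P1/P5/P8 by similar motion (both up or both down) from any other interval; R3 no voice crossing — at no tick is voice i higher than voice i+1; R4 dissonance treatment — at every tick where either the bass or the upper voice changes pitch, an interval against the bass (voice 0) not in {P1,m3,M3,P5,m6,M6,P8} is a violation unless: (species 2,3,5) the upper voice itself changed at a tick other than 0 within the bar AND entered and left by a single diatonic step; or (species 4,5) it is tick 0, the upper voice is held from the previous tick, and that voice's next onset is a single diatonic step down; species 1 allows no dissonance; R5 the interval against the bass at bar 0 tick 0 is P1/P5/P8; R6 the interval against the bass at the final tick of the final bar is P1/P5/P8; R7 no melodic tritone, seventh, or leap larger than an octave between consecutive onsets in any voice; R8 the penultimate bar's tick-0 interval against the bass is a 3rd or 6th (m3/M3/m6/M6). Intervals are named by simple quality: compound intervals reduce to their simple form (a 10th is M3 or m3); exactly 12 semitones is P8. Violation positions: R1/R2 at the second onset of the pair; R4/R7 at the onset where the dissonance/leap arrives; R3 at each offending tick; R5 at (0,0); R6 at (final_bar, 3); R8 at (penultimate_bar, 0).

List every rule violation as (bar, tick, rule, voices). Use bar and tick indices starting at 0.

bar 0: v0=F3 v1=F4 downbeat P8
bar 1: v0=E3 v1=D4 downbeat m7
bar 2: v0=D3 v1=B3 downbeat M6
bar 3: v0=E3 v1=F3 downbeat m2
bar 4: v0=F3 v1=C4 downbeat P5
bar 5: v0=D3 v1=D4 downbeat P8
bar 6: v0=F3 v1=F3 downbeat P1
bar 7: v0=E3 v1=B3 downbeat P5
bar 8: v0=F3 v1=F4 downbeat P8
  -> R4 @ bar 1 tick 0 v(0, 1): E3/D4 m7 untreated
  -> R7 @ bar 2 tick 2 v(1,): B3->F3 leap 6st
  -> R4 @ bar 3 tick 0 v(0, 1): E3/F3 m2 untreated
  -> R4 @ bar 6 tick 2 v(0, 1): F3/B3 TT untreated
  -> R7 @ bar 6 tick 2 v(1,): F3->B3 leap 6st
  -> R8 @ bar 7 tick 0 v(0, 1): penult P5 not 3rd/6th
  -> R2 @ bar 8 tick 0 v(0, 1): E3/G3 m3 -> F3/F4 P8 similar
  -> R7 @ bar 8 tick 0 v(1,): G3->F4 leap 10st

(1, 0, R4, (0, 1))
(2, 2, R7, (1,))
(3, 0, R4, (0, 1))
(6, 2, R4, (0, 1))
(6, 2, R7, (1,))
(7, 0, R8, (0, 1))
(8, 0, R2, (0, 1))
(8, 0, R7, (1,))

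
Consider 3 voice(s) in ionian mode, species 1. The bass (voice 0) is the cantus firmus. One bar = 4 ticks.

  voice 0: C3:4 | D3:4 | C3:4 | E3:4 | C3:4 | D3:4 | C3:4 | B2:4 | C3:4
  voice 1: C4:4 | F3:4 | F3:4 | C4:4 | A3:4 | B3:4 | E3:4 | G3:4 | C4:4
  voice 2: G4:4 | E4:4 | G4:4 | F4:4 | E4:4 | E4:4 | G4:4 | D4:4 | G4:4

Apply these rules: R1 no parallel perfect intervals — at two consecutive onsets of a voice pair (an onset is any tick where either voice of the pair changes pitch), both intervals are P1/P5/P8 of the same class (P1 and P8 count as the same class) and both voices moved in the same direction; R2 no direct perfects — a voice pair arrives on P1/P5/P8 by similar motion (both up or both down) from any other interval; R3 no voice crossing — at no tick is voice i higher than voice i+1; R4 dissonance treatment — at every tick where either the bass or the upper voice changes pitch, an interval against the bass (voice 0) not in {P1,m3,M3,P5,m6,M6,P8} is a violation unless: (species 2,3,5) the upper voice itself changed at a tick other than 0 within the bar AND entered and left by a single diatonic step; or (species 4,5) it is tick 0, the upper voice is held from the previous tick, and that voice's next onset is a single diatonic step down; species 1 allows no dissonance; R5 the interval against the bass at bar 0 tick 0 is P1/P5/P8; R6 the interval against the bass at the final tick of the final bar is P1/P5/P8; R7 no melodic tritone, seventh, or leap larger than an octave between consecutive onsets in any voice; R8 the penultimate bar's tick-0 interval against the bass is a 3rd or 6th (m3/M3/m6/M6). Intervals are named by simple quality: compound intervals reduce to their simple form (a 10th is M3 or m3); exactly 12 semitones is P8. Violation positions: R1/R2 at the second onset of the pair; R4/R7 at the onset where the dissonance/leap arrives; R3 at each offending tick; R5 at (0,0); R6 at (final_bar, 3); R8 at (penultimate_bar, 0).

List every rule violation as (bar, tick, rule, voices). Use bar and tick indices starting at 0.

bar 0: v0=C3 v1=C4 v2=G4 downbeat P5
bar 1: v0=D3 v1=F3 v2=E4 downbeat M2
bar 2: v0=C3 v1=F3 v2=G4 downbeat P5
bar 3: v0=E3 v1=C4 v2=F4 downbeat m2
bar 4: v0=C3 v1=A3 v2=E4 downbeat M3
bar 5: v0=D3 v1=B3 v2=E4 downbeat M2
bar 6: v0=C3 v1=E3 v2=G4 downbeat P5
bar 7: v0=B2 v1=G3 v2=D4 downbeat m3
bar 8: v0=C3 v1=C4 v2=G4 downbeat P5
  -> R4 @ bar 1 tick 0 v(0, 2): D3/E4 M2 untreated
  -> R4 @ bar 2 tick 0 v(0, 1): C3/F3 P4 untreated
  -> R4 @ bar 3 tick 0 v(0, 2): E3/F4 m2 untreated
  -> R2 @ bar 4 tick 0 v(1, 2): C4/F4 P4 -> A3/E4 P5 similar
  -> R4 @ bar 5 tick 0 v(0, 2): D3/E4 M2 untreated
  -> R1 @ bar 8 tick 0 v(1, 2): G3/D4 P5 -> C4/G4 P5 similar
  -> R2 @ bar 8 tick 0 v(0, 1): B2/G3 m6 -> C3/C4 P8 similar
  -> R2 @ bar 8 tick 0 v(0, 2): B2/D4 m3 -> C3/G4 P5 similar

(1, 0, R4, (0, 2))
(2, 0, R4, (0, 1))
(3, 0, R4, (0, 2))
(4, 0, R2, (1, 2))
(5, 0, R4, (0, 2))
(8, 0, R1, (1, 2))
(8, 0, R2, (0, 1))
(8, 0, R2, (0, 2))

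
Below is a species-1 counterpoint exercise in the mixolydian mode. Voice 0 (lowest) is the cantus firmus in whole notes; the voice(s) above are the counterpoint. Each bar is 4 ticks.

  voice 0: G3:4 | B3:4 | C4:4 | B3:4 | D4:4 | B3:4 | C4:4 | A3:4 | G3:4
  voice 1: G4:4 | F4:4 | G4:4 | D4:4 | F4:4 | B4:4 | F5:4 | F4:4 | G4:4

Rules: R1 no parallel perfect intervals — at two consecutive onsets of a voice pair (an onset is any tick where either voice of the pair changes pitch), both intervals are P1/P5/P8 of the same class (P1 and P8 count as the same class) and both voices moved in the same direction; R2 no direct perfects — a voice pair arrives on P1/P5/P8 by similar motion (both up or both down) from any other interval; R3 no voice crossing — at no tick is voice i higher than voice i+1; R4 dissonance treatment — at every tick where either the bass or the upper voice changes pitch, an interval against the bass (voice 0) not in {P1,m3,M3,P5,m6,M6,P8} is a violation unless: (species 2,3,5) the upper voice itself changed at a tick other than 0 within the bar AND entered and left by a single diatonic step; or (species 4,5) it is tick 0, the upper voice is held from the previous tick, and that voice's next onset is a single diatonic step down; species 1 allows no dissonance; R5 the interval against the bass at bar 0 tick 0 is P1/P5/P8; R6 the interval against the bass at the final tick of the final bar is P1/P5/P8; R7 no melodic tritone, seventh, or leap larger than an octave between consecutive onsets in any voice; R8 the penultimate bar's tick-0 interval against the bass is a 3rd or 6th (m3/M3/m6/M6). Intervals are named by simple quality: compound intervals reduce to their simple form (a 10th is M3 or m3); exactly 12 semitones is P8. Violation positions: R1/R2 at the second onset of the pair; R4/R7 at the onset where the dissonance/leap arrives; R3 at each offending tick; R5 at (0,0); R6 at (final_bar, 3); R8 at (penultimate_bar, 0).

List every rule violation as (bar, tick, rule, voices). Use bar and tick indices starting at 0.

(1, 0, R4, (0, 1))
(2, 0, R2, (0, 1))
(5, 0, R7, (1,))
(6, 0, R4, (0, 1))
(6, 0, R7, (1,))

bar 0: v0=G3 v1=G4 downbeat P8
bar 1: v0=B3 v1=F4 downbeat TT
bar 2: v0=C4 v1=G4 downbeat P5
bar 3: v0=B3 v1=D4 downbeat m3
bar 4: v0=D4 v1=F4 downbeat m3
bar 5: v0=B3 v1=B4 downbeat P8
bar 6: v0=C4 v1=F5 downbeat P4
bar 7: v0=A3 v1=F4 downbeat m6
bar 8: v0=G3 v1=G4 downbeat P8
  -> R4 @ bar 1 tick 0 v(0, 1): B3/F4 TT untreated
  -> R2 @ bar 2 tick 0 v(0, 1): B3/F4 TT -> C4/G4 P5 similar
  -> R7 @ bar 5 tick 0 v(1,): F4->B4 leap 6st
  -> R4 @ bar 6 tick 0 v(0, 1): C4/F5 P4 untreated
  -> R7 @ bar 6 tick 0 v(1,): B4->F5 leap 6st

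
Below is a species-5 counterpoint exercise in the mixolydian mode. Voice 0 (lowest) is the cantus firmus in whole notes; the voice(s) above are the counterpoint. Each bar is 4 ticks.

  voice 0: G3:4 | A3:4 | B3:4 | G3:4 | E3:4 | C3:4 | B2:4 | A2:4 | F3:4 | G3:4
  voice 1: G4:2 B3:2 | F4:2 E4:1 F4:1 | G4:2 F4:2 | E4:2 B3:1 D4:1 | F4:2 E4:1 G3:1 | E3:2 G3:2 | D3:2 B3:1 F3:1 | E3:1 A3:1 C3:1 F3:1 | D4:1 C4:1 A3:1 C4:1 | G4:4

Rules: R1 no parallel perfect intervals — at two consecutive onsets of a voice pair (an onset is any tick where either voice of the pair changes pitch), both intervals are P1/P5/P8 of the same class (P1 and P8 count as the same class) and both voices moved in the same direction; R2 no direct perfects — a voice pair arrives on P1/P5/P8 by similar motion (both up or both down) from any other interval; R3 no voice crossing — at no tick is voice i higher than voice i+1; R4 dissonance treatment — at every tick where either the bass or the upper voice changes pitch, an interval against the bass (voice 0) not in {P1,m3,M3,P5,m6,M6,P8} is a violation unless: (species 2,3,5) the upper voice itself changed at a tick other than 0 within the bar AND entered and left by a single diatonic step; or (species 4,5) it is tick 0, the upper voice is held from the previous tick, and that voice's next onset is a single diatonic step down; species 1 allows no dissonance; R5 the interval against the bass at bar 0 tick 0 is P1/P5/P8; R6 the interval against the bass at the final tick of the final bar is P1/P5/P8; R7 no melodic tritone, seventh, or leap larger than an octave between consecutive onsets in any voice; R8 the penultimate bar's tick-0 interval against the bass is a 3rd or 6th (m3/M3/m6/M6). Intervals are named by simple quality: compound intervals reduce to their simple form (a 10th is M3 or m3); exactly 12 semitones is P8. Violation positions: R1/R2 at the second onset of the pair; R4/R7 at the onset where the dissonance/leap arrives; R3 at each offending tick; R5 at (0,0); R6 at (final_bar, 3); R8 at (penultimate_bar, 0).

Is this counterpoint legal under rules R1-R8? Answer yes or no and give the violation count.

bar 0: v0=G3 v1=G4 (P8)
bar 1: v0=A3 v1=F4 (m6)
bar 2: v0=B3 v1=G4 (m6)
bar 3: v0=G3 v1=E4 (M6)
bar 4: v0=E3 v1=F4 (m2)
bar 5: v0=C3 v1=E3 (M3)
bar 6: v0=B2 v1=D3 (m3)
bar 7: v0=A2 v1=E3 (P5)
bar 8: v0=F3 v1=D4 (M6)
bar 9: v0=G3 v1=G4 (P8)
  R7 @ bar1.0: B3->F4 leap 6st
  R4 @ bar4.0: E3/F4 m2 untreated
  R4 @ bar6.3: B2/F3 TT untreated
  R7 @ bar6.3: B3->F3 leap 6st
  R2 @ bar7.0: B2/F3 TT -> A2/E3 P5 similar
  R2 @ bar9.0: F3/C4 P5 -> G3/G4 P8 similar

No (6 violations)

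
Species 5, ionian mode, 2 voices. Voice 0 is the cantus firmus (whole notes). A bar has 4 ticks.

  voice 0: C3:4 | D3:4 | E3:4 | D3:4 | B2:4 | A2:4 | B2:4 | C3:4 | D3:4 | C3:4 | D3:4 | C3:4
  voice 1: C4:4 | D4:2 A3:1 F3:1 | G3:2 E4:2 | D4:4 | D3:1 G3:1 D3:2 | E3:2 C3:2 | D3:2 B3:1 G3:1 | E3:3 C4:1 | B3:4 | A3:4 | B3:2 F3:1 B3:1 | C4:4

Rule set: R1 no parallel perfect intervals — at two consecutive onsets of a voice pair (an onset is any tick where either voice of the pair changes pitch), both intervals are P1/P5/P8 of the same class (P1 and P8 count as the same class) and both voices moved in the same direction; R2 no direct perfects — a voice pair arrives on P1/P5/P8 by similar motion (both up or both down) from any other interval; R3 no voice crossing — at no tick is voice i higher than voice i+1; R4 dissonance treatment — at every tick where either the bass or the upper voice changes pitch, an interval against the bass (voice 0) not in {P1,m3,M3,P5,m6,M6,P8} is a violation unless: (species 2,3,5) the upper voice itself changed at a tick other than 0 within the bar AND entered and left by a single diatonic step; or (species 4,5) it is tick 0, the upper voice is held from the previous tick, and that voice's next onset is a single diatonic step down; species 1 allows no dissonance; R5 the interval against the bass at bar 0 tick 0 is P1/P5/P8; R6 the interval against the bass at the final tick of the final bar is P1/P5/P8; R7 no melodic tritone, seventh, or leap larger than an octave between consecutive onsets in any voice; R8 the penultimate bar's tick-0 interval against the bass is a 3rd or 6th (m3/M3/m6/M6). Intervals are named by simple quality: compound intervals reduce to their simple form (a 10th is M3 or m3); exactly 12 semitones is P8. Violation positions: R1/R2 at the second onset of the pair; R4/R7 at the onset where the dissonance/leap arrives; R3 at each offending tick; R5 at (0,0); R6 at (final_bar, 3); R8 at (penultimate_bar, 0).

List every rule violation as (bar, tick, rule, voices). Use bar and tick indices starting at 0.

(1, 0, R1, (0, 1))
(3, 0, R1, (0, 1))
(10, 2, R7, (1,))
(10, 3, R7, (1,))

bar 0: v0=C3 v1=C4 downbeat P8
bar 1: v0=D3 v1=D4 downbeat P8
bar 2: v0=E3 v1=G3 downbeat m3
bar 3: v0=D3 v1=D4 downbeat P8
bar 4: v0=B2 v1=D3 downbeat m3
bar 5: v0=A2 v1=E3 downbeat P5
bar 6: v0=B2 v1=D3 downbeat m3
bar 7: v0=C3 v1=E3 downbeat M3
bar 8: v0=D3 v1=B3 downbeat M6
bar 9: v0=C3 v1=A3 downbeat M6
bar 10: v0=D3 v1=B3 downbeat M6
bar 11: v0=C3 v1=C4 downbeat P8
  -> R1 @ bar 1 tick 0 v(0, 1): C3/C4 P8 -> D3/D4 P8 similar
  -> R1 @ bar 3 tick 0 v(0, 1): E3/E4 P8 -> D3/D4 P8 similar
  -> R7 @ bar 10 tick 2 v(1,): B3->F3 leap 6st
  -> R7 @ bar 10 tick 3 v(1,): F3->B3 leap 6st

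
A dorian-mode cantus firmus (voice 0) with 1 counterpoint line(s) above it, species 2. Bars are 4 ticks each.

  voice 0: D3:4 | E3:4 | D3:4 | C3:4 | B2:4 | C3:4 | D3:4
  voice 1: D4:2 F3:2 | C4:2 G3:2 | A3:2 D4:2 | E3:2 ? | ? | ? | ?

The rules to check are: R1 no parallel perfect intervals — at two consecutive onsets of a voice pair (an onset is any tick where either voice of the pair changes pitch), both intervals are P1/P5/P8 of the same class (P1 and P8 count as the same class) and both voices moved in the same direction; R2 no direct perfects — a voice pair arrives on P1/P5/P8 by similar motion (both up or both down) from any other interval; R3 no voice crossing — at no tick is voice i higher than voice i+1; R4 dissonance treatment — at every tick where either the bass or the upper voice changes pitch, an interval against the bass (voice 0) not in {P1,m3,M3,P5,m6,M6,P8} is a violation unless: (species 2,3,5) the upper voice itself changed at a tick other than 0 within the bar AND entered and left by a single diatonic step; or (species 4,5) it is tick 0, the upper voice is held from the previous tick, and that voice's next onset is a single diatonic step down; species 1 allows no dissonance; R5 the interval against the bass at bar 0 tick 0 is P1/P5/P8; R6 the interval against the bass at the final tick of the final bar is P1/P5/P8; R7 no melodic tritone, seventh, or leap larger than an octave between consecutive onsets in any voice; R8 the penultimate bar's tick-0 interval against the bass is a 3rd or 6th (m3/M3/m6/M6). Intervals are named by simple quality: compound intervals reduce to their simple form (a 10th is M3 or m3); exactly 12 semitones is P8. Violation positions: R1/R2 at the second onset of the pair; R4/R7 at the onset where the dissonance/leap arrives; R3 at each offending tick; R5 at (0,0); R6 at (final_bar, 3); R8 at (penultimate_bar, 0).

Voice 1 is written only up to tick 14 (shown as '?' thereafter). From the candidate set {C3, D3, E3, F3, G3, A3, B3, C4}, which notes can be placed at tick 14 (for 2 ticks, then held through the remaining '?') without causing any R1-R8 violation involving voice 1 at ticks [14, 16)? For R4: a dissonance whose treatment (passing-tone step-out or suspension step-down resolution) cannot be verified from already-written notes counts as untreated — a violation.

{A3, C3, C4, E3, G3}

C3: legal
D3: violates R4
E3: legal
F3: violates R4
G3: legal
A3: legal
B3: violates R4
C4: legal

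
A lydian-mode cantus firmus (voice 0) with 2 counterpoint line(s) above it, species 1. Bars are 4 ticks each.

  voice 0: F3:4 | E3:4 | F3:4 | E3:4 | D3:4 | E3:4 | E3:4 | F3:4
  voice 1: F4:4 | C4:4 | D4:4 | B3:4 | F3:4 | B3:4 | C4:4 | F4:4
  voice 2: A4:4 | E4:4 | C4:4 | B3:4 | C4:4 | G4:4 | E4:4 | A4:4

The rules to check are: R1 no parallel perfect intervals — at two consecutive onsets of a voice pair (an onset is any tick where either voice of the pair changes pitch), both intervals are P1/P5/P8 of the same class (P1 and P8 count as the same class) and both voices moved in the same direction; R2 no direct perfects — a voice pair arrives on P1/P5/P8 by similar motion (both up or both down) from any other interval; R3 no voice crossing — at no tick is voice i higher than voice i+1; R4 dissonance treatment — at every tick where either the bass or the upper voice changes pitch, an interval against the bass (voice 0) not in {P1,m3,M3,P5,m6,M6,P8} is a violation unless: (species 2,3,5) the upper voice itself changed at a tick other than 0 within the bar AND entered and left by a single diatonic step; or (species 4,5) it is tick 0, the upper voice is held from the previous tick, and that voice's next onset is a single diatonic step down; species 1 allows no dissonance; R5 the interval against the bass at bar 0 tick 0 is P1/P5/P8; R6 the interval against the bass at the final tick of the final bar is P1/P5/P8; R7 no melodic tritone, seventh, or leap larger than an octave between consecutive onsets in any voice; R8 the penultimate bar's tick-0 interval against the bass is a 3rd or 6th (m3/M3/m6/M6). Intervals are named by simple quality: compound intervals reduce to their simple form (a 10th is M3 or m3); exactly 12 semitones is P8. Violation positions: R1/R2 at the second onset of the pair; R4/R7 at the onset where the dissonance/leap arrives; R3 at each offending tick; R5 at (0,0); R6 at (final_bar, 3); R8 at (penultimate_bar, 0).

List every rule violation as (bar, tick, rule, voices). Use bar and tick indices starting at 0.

(0, 0, R5, (0, 2))
(1, 0, R2, (0, 2))
(2, 0, R3, (1, 2))
(2, 1, R3, (1, 2))
(2, 2, R3, (1, 2))
(2, 3, R3, (1, 2))
(3, 0, R1, (0, 2))
(3, 0, R2, (0, 1))
(3, 0, R2, (1, 2))
(4, 0, R4, (0, 2))
(4, 0, R7, (1,))
(5, 0, R2, (0, 1))
(5, 0, R7, (1,))
(6, 0, R8, (0, 2))
(7, 0, R2, (0, 1))
(7, 3, R6, (0, 2))

bar 0: v0=F3 v1=F4 v2=A4 downbeat M3
bar 1: v0=E3 v1=C4 v2=E4 downbeat P8
bar 2: v0=F3 v1=D4 v2=C4 downbeat P5
bar 3: v0=E3 v1=B3 v2=B3 downbeat P5
bar 4: v0=D3 v1=F3 v2=C4 downbeat m7
bar 5: v0=E3 v1=B3 v2=G4 downbeat m3
bar 6: v0=E3 v1=C4 v2=E4 downbeat P8
bar 7: v0=F3 v1=F4 v2=A4 downbeat M3
  -> R5 @ bar 0 tick 0 v(0, 2): opens on M3
  -> R2 @ bar 1 tick 0 v(0, 2): F3/A4 M3 -> E3/E4 P8 similar
  -> R3 @ bar 2 tick 0 v(1, 2): D4 above C4
  -> R3 @ bar 2 tick 1 v(1, 2): D4 above C4
  -> R3 @ bar 2 tick 2 v(1, 2): D4 above C4
  -> R3 @ bar 2 tick 3 v(1, 2): D4 above C4
  -> R1 @ bar 3 tick 0 v(0, 2): F3/C4 P5 -> E3/B3 P5 similar
  -> R2 @ bar 3 tick 0 v(0, 1): F3/D4 M6 -> E3/B3 P5 similar
  -> R2 @ bar 3 tick 0 v(1, 2): D4/C4 M2 -> B3/B3 P1 similar
  -> R4 @ bar 4 tick 0 v(0, 2): D3/C4 m7 untreated
  -> R7 @ bar 4 tick 0 v(1,): B3->F3 leap 6st
  -> R2 @ bar 5 tick 0 v(0, 1): D3/F3 m3 -> E3/B3 P5 similar
  -> R7 @ bar 5 tick 0 v(1,): F3->B3 leap 6st
  -> R8 @ bar 6 tick 0 v(0, 2): penult P8 not 3rd/6th
  -> R2 @ bar 7 tick 0 v(0, 1): E3/C4 m6 -> F3/F4 P8 similar
  -> R6 @ bar 7 tick 3 v(0, 2): closes on M3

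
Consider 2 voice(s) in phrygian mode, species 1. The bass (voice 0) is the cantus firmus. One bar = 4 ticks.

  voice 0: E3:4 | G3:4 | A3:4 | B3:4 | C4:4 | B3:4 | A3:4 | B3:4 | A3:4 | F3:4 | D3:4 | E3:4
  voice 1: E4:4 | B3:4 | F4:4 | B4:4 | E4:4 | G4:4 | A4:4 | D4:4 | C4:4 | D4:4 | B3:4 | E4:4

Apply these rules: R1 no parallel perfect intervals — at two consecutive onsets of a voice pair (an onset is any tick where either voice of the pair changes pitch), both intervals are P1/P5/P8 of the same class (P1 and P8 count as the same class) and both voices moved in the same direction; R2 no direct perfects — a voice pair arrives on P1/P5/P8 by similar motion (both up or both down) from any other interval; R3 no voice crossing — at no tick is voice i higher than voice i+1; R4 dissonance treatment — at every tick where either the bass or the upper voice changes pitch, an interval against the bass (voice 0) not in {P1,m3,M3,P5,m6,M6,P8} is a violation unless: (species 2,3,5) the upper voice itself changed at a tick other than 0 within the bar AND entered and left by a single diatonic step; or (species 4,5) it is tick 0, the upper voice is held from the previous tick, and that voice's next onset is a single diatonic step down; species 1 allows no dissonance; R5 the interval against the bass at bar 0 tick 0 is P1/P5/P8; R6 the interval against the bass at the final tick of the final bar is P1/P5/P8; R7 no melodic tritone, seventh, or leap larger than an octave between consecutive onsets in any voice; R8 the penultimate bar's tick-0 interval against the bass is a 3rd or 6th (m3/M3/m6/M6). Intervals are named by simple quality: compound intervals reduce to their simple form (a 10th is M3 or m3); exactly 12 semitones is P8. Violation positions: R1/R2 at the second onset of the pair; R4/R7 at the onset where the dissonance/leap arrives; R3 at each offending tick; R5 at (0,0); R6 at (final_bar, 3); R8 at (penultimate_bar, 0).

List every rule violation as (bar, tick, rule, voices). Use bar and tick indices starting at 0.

(2, 0, R7, (1,))
(3, 0, R2, (0, 1))
(3, 0, R7, (1,))
(11, 0, R2, (0, 1))

bar 0: v0=E3 v1=E4 downbeat P8
bar 1: v0=G3 v1=B3 downbeat M3
bar 2: v0=A3 v1=F4 downbeat m6
bar 3: v0=B3 v1=B4 downbeat P8
bar 4: v0=C4 v1=E4 downbeat M3
bar 5: v0=B3 v1=G4 downbeat m6
bar 6: v0=A3 v1=A4 downbeat P8
bar 7: v0=B3 v1=D4 downbeat m3
bar 8: v0=A3 v1=C4 downbeat m3
bar 9: v0=F3 v1=D4 downbeat M6
bar 10: v0=D3 v1=B3 downbeat M6
bar 11: v0=E3 v1=E4 downbeat P8
  -> R7 @ bar 2 tick 0 v(1,): B3->F4 leap 6st
  -> R2 @ bar 3 tick 0 v(0, 1): A3/F4 m6 -> B3/B4 P8 similar
  -> R7 @ bar 3 tick 0 v(1,): F4->B4 leap 6st
  -> R2 @ bar 11 tick 0 v(0, 1): D3/B3 M6 -> E3/E4 P8 similar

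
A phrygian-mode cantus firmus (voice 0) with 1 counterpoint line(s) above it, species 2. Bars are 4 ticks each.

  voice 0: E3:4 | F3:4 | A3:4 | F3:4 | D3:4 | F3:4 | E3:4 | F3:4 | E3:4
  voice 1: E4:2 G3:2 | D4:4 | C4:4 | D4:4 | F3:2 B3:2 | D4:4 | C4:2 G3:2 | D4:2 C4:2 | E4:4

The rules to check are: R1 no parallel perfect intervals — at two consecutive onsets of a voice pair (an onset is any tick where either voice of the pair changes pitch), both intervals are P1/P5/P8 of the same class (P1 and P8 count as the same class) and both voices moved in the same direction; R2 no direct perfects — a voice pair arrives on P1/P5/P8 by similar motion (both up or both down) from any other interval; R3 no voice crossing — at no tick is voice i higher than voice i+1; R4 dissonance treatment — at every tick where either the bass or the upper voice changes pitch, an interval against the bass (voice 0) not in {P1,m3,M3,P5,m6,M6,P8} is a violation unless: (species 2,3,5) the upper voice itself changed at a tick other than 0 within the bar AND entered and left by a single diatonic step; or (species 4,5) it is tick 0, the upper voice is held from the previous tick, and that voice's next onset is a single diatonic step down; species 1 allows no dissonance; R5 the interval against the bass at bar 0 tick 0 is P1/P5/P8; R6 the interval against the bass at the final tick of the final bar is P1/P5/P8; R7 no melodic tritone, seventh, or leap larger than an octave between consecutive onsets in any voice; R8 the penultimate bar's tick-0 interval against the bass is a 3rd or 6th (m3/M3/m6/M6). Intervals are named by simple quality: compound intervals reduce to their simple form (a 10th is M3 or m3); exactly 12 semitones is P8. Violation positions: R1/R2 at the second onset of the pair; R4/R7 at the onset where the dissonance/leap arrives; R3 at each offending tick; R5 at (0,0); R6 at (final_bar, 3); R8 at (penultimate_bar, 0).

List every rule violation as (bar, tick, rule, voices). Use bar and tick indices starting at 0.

bar 0: v0=E3 v1=E4 downbeat P8
bar 1: v0=F3 v1=D4 downbeat M6
bar 2: v0=A3 v1=C4 downbeat m3
bar 3: v0=F3 v1=D4 downbeat M6
bar 4: v0=D3 v1=F3 downbeat m3
bar 5: v0=F3 v1=D4 downbeat M6
bar 6: v0=E3 v1=C4 downbeat m6
bar 7: v0=F3 v1=D4 downbeat M6
bar 8: v0=E3 v1=E4 downbeat P8
  -> R7 @ bar 4 tick 2 v(1,): F3->B3 leap 6st

(4, 2, R7, (1,))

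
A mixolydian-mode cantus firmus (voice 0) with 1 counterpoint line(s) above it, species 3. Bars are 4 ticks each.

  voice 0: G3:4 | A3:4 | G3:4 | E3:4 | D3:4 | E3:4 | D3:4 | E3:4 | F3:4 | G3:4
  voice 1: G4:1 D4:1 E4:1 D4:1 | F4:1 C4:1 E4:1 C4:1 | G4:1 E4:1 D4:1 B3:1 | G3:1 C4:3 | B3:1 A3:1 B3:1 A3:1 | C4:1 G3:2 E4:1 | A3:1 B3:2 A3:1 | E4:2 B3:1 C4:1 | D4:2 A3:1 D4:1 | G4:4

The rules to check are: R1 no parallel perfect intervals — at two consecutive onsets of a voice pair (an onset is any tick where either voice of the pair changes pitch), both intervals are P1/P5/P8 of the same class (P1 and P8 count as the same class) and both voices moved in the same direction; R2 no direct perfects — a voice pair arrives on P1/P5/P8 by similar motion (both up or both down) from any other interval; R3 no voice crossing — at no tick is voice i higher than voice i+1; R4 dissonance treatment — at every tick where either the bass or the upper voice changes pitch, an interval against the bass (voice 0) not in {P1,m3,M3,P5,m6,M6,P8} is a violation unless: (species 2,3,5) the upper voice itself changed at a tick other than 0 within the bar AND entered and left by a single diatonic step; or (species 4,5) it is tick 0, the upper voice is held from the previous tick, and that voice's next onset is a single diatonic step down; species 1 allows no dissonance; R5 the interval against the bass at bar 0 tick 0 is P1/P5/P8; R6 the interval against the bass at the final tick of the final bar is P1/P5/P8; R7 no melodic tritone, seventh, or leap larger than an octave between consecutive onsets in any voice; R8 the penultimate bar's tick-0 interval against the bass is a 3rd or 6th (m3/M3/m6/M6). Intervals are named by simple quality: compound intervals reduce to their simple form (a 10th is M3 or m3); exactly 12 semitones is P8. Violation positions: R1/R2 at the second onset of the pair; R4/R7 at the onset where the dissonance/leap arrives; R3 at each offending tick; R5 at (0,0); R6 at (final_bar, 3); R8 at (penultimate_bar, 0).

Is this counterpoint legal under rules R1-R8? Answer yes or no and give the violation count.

bar 0: v0=G3 v1=G4 (P8)
bar 1: v0=A3 v1=F4 (m6)
bar 2: v0=G3 v1=G4 (P8)
bar 3: v0=E3 v1=G3 (m3)
bar 4: v0=D3 v1=B3 (M6)
bar 5: v0=E3 v1=C4 (m6)
bar 6: v0=D3 v1=A3 (P5)
bar 7: v0=E3 v1=E4 (P8)
bar 8: v0=F3 v1=D4 (M6)
bar 9: v0=G3 v1=G4 (P8)
  R2 @ bar6.0: E3/E4 P8 -> D3/A3 P5 similar
  R2 @ bar7.0: D3/A3 P5 -> E3/E4 P8 similar
  R2 @ bar9.0: F3/D4 M6 -> G3/G4 P8 similar

No (3 violations)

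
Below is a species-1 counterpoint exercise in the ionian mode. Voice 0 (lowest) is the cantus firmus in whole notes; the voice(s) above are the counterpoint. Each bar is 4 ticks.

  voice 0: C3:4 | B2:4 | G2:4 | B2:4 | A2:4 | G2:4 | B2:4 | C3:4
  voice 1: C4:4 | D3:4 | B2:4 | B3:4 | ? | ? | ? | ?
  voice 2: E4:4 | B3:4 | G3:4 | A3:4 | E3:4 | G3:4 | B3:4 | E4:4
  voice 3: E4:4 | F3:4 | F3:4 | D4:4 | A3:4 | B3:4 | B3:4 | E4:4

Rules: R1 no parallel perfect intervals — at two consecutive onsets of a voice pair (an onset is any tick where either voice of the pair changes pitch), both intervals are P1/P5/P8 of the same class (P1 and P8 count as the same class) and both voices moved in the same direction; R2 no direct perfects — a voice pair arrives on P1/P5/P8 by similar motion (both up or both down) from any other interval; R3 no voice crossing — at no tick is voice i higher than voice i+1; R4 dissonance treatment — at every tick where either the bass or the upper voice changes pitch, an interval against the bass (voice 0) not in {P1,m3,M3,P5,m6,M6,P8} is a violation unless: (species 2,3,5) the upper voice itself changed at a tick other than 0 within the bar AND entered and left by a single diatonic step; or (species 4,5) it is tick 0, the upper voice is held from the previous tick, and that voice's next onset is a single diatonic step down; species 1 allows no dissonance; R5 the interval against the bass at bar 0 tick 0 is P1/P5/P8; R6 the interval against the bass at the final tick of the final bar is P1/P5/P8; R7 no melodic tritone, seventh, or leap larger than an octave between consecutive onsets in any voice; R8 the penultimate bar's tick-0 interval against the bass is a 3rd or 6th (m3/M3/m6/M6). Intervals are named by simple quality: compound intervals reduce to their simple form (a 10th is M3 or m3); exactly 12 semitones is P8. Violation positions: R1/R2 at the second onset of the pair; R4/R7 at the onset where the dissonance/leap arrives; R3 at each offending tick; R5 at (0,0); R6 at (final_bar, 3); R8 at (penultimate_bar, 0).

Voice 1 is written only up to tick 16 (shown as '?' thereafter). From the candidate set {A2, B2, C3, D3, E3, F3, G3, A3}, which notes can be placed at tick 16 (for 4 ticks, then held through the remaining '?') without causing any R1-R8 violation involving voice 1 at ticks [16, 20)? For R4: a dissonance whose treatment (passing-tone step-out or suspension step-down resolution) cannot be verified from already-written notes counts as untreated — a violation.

A2: violates R1,R2,R7
B2: violates R4
C3: violates R7
D3: violates R2,R4
E3: violates R2
F3: violates R3,R7
G3: violates R3,R4
A3: violates R1,R2,R3

{}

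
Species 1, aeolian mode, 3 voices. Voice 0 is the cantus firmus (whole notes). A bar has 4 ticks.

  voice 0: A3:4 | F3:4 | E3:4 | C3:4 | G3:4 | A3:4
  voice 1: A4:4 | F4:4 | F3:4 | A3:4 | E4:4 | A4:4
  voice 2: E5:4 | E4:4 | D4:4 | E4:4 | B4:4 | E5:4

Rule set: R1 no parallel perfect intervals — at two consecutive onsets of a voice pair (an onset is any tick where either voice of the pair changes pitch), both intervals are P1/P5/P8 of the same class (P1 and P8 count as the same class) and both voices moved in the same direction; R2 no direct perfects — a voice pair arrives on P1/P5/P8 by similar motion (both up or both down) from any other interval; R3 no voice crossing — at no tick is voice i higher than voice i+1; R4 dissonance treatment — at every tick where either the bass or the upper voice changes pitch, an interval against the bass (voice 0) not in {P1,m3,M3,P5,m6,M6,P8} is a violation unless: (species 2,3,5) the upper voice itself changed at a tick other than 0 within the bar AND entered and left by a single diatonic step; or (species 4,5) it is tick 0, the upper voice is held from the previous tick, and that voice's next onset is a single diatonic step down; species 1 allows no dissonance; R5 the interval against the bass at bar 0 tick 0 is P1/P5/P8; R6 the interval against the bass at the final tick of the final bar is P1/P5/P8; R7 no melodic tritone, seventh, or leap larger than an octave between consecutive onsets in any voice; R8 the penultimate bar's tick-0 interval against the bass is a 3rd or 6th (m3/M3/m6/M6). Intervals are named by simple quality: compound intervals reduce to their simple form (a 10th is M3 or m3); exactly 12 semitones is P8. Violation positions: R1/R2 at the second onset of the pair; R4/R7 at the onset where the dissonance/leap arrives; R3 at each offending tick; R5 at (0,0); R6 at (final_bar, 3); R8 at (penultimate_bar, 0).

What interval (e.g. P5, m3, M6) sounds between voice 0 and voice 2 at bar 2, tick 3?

m7

voice 0=E3 voice 2=D4 -> m7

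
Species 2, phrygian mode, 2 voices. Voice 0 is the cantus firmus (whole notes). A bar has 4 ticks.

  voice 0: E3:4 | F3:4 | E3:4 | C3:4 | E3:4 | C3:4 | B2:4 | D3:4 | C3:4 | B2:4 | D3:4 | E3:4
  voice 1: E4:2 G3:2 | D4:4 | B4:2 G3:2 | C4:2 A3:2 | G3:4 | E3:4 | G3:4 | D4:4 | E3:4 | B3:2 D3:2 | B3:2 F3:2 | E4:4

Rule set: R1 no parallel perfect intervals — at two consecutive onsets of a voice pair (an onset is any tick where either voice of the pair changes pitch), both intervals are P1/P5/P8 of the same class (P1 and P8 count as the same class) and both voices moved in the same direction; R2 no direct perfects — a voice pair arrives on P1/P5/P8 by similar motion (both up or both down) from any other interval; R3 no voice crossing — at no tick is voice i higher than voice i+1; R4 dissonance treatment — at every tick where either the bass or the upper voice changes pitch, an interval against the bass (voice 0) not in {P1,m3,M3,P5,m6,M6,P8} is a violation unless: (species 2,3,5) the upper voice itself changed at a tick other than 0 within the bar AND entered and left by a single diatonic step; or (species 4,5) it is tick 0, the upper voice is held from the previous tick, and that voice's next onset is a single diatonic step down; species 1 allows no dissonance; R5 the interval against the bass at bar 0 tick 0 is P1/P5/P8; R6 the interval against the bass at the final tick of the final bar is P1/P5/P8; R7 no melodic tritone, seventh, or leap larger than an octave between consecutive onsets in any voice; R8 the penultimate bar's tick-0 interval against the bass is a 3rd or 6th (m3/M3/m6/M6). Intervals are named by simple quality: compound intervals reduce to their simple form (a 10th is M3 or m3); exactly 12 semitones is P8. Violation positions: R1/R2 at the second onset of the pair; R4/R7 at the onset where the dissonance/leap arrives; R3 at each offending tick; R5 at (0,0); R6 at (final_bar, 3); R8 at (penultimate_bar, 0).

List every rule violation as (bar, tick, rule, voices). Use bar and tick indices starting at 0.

(2, 2, R7, (1,))
(7, 0, R2, (0, 1))
(8, 0, R7, (1,))
(10, 2, R7, (1,))
(11, 0, R2, (0, 1))
(11, 0, R7, (1,))

bar 0: v0=E3 v1=E4 downbeat P8
bar 1: v0=F3 v1=D4 downbeat M6
bar 2: v0=E3 v1=B4 downbeat P5
bar 3: v0=C3 v1=C4 downbeat P8
bar 4: v0=E3 v1=G3 downbeat m3
bar 5: v0=C3 v1=E3 downbeat M3
bar 6: v0=B2 v1=G3 downbeat m6
bar 7: v0=D3 v1=D4 downbeat P8
bar 8: v0=C3 v1=E3 downbeat M3
bar 9: v0=B2 v1=B3 downbeat P8
bar 10: v0=D3 v1=B3 downbeat M6
bar 11: v0=E3 v1=E4 downbeat P8
  -> R7 @ bar 2 tick 2 v(1,): B4->G3 leap 16st
  -> R2 @ bar 7 tick 0 v(0, 1): B2/G3 m6 -> D3/D4 P8 similar
  -> R7 @ bar 8 tick 0 v(1,): D4->E3 leap 10st
  -> R7 @ bar 10 tick 2 v(1,): B3->F3 leap 6st
  -> R2 @ bar 11 tick 0 v(0, 1): D3/F3 m3 -> E3/E4 P8 similar
  -> R7 @ bar 11 tick 0 v(1,): F3->E4 leap 11st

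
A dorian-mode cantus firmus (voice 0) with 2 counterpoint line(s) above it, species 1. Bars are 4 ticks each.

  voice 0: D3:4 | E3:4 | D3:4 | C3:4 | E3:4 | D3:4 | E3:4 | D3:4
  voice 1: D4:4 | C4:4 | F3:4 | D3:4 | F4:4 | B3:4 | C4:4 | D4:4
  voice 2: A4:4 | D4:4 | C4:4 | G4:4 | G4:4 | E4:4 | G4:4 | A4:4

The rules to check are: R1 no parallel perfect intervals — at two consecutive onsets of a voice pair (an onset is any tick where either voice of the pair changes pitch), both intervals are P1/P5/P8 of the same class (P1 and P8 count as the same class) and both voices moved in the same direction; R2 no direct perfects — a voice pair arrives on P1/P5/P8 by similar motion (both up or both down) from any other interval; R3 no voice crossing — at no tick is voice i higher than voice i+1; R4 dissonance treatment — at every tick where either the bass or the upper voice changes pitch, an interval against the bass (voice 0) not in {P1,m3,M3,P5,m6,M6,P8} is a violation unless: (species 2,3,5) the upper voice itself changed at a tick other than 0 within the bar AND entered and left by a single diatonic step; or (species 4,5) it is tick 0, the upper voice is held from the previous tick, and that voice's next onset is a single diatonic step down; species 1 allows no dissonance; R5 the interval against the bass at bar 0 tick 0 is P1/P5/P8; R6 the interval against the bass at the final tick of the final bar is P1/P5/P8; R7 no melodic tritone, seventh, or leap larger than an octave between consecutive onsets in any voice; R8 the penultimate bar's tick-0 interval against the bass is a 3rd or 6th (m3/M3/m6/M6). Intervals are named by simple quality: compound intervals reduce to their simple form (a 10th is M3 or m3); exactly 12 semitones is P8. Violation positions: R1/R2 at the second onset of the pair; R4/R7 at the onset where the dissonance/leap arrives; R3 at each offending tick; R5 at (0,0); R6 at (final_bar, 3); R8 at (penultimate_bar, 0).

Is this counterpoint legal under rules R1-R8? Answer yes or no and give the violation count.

bar 0: v0=D3 v1=D4 v2=A4 (P5)
bar 1: v0=E3 v1=C4 v2=D4 (m7)
bar 2: v0=D3 v1=F3 v2=C4 (m7)
bar 3: v0=C3 v1=D3 v2=G4 (P5)
bar 4: v0=E3 v1=F4 v2=G4 (m3)
bar 5: v0=D3 v1=B3 v2=E4 (M2)
bar 6: v0=E3 v1=C4 v2=G4 (m3)
bar 7: v0=D3 v1=D4 v2=A4 (P5)
  R4 @ bar1.0: E3/D4 m7 untreated
  R2 @ bar2.0: C4/D4 M2 -> F3/C4 P5 similar
  R4 @ bar2.0: D3/C4 m7 untreated
  R4 @ bar3.0: C3/D3 M2 untreated
  R4 @ bar4.0: E3/F4 m2 untreated
  R7 @ bar4.0: D3->F4 leap 15st
  R4 @ bar5.0: D3/E4 M2 untreated
  R7 @ bar5.0: F4->B3 leap 6st
  R2 @ bar6.0: B3/E4 P4 -> C4/G4 P5 similar
  R1 @ bar7.0: C4/G4 P5 -> D4/A4 P5 similar

No (10 violations)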